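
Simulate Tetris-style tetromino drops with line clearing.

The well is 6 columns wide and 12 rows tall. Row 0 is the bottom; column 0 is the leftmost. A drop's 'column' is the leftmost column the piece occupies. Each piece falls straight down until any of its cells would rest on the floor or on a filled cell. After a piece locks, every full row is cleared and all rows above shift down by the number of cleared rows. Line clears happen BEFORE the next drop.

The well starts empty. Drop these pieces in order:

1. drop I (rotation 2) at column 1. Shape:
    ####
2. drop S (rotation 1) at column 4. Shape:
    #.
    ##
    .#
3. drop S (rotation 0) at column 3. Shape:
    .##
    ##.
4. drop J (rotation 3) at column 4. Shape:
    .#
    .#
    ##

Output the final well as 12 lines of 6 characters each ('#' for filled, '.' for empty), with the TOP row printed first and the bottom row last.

Answer: ......
......
......
......
.....#
.....#
....##
....##
...##.
....#.
....##
.#####

Derivation:
Drop 1: I rot2 at col 1 lands with bottom-row=0; cleared 0 line(s) (total 0); column heights now [0 1 1 1 1 0], max=1
Drop 2: S rot1 at col 4 lands with bottom-row=0; cleared 0 line(s) (total 0); column heights now [0 1 1 1 3 2], max=3
Drop 3: S rot0 at col 3 lands with bottom-row=3; cleared 0 line(s) (total 0); column heights now [0 1 1 4 5 5], max=5
Drop 4: J rot3 at col 4 lands with bottom-row=5; cleared 0 line(s) (total 0); column heights now [0 1 1 4 6 8], max=8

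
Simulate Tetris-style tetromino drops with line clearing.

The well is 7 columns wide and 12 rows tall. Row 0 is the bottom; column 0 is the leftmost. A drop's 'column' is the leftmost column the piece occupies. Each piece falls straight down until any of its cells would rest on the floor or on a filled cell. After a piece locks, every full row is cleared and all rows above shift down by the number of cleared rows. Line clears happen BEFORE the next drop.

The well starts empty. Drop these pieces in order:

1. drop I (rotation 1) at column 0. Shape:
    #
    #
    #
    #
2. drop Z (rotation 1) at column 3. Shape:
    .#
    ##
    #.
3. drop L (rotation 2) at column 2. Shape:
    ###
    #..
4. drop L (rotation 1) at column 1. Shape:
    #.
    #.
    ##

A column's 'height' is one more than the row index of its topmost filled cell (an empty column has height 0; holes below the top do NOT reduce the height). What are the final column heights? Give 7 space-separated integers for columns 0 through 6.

Answer: 4 7 5 4 4 0 0

Derivation:
Drop 1: I rot1 at col 0 lands with bottom-row=0; cleared 0 line(s) (total 0); column heights now [4 0 0 0 0 0 0], max=4
Drop 2: Z rot1 at col 3 lands with bottom-row=0; cleared 0 line(s) (total 0); column heights now [4 0 0 2 3 0 0], max=4
Drop 3: L rot2 at col 2 lands with bottom-row=2; cleared 0 line(s) (total 0); column heights now [4 0 4 4 4 0 0], max=4
Drop 4: L rot1 at col 1 lands with bottom-row=4; cleared 0 line(s) (total 0); column heights now [4 7 5 4 4 0 0], max=7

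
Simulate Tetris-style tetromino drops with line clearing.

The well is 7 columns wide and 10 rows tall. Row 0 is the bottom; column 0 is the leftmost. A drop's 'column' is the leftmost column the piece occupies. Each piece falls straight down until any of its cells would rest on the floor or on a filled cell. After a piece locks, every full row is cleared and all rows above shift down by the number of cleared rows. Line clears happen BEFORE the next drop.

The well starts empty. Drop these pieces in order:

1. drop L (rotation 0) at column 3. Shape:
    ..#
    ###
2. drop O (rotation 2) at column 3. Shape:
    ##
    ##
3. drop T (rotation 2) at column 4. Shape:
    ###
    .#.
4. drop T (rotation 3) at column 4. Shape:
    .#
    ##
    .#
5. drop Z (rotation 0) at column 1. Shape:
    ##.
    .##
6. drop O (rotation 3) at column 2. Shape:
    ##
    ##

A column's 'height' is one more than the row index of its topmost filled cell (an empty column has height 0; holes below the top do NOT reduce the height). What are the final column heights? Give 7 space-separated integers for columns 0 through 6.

Answer: 0 5 7 7 6 7 4

Derivation:
Drop 1: L rot0 at col 3 lands with bottom-row=0; cleared 0 line(s) (total 0); column heights now [0 0 0 1 1 2 0], max=2
Drop 2: O rot2 at col 3 lands with bottom-row=1; cleared 0 line(s) (total 0); column heights now [0 0 0 3 3 2 0], max=3
Drop 3: T rot2 at col 4 lands with bottom-row=2; cleared 0 line(s) (total 0); column heights now [0 0 0 3 4 4 4], max=4
Drop 4: T rot3 at col 4 lands with bottom-row=4; cleared 0 line(s) (total 0); column heights now [0 0 0 3 6 7 4], max=7
Drop 5: Z rot0 at col 1 lands with bottom-row=3; cleared 0 line(s) (total 0); column heights now [0 5 5 4 6 7 4], max=7
Drop 6: O rot3 at col 2 lands with bottom-row=5; cleared 0 line(s) (total 0); column heights now [0 5 7 7 6 7 4], max=7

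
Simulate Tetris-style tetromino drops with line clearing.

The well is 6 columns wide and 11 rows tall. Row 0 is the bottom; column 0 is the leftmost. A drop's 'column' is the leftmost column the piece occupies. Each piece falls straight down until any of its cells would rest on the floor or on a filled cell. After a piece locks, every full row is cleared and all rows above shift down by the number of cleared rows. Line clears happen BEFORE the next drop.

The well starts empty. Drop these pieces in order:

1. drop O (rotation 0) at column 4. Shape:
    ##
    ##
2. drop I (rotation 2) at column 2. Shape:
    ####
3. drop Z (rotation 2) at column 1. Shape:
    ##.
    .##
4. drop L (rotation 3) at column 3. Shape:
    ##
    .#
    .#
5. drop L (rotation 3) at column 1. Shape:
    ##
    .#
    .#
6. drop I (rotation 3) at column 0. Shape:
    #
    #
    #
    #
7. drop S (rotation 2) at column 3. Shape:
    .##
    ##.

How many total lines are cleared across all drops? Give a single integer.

Drop 1: O rot0 at col 4 lands with bottom-row=0; cleared 0 line(s) (total 0); column heights now [0 0 0 0 2 2], max=2
Drop 2: I rot2 at col 2 lands with bottom-row=2; cleared 0 line(s) (total 0); column heights now [0 0 3 3 3 3], max=3
Drop 3: Z rot2 at col 1 lands with bottom-row=3; cleared 0 line(s) (total 0); column heights now [0 5 5 4 3 3], max=5
Drop 4: L rot3 at col 3 lands with bottom-row=3; cleared 0 line(s) (total 0); column heights now [0 5 5 6 6 3], max=6
Drop 5: L rot3 at col 1 lands with bottom-row=5; cleared 0 line(s) (total 0); column heights now [0 8 8 6 6 3], max=8
Drop 6: I rot3 at col 0 lands with bottom-row=0; cleared 0 line(s) (total 0); column heights now [4 8 8 6 6 3], max=8
Drop 7: S rot2 at col 3 lands with bottom-row=6; cleared 0 line(s) (total 0); column heights now [4 8 8 7 8 8], max=8

Answer: 0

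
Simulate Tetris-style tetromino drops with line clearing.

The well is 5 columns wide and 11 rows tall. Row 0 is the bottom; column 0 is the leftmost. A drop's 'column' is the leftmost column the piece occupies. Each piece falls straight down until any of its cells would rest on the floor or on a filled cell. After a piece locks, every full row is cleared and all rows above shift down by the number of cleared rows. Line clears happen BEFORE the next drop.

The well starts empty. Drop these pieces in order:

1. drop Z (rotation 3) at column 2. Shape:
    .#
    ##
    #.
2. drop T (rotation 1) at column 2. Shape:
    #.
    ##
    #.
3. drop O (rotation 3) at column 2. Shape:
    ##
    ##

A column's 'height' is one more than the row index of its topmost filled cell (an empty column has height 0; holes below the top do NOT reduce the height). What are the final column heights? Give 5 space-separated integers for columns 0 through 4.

Answer: 0 0 7 7 0

Derivation:
Drop 1: Z rot3 at col 2 lands with bottom-row=0; cleared 0 line(s) (total 0); column heights now [0 0 2 3 0], max=3
Drop 2: T rot1 at col 2 lands with bottom-row=2; cleared 0 line(s) (total 0); column heights now [0 0 5 4 0], max=5
Drop 3: O rot3 at col 2 lands with bottom-row=5; cleared 0 line(s) (total 0); column heights now [0 0 7 7 0], max=7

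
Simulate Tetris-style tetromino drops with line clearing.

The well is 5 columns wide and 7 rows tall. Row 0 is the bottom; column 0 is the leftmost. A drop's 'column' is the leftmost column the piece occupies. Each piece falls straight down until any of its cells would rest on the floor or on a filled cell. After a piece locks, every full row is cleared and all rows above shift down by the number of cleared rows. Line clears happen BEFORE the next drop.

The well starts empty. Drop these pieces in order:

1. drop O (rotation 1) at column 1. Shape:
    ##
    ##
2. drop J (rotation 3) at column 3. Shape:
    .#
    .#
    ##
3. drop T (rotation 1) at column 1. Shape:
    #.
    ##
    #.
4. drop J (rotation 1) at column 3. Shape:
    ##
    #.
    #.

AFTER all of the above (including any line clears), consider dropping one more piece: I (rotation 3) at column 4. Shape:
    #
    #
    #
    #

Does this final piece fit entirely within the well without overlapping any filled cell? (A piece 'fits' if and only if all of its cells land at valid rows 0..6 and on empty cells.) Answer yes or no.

Drop 1: O rot1 at col 1 lands with bottom-row=0; cleared 0 line(s) (total 0); column heights now [0 2 2 0 0], max=2
Drop 2: J rot3 at col 3 lands with bottom-row=0; cleared 0 line(s) (total 0); column heights now [0 2 2 1 3], max=3
Drop 3: T rot1 at col 1 lands with bottom-row=2; cleared 0 line(s) (total 0); column heights now [0 5 4 1 3], max=5
Drop 4: J rot1 at col 3 lands with bottom-row=1; cleared 0 line(s) (total 0); column heights now [0 5 4 4 4], max=5
Test piece I rot3 at col 4 (width 1): heights before test = [0 5 4 4 4]; fits = False

Answer: no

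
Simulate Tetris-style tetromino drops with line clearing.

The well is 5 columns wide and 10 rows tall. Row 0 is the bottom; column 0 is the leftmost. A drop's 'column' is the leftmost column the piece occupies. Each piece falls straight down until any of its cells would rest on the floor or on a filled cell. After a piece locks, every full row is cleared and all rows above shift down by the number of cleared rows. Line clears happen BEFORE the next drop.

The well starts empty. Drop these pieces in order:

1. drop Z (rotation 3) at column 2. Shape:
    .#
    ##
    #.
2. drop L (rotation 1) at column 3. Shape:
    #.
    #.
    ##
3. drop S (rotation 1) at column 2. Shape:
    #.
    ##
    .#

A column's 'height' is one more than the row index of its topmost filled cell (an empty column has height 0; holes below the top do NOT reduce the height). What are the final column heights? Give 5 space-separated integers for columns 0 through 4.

Answer: 0 0 9 8 4

Derivation:
Drop 1: Z rot3 at col 2 lands with bottom-row=0; cleared 0 line(s) (total 0); column heights now [0 0 2 3 0], max=3
Drop 2: L rot1 at col 3 lands with bottom-row=3; cleared 0 line(s) (total 0); column heights now [0 0 2 6 4], max=6
Drop 3: S rot1 at col 2 lands with bottom-row=6; cleared 0 line(s) (total 0); column heights now [0 0 9 8 4], max=9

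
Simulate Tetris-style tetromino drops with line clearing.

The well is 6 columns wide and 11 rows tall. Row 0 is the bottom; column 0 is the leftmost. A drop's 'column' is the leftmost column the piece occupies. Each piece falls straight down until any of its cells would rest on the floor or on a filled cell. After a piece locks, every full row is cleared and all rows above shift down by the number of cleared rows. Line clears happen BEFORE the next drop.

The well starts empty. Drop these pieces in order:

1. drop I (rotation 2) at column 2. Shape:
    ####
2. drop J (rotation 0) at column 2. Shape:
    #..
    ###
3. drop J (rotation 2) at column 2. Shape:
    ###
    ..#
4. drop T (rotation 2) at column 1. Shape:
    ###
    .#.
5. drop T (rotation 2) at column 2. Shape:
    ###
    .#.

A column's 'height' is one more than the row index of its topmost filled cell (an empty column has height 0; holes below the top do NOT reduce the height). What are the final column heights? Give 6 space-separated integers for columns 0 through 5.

Answer: 0 6 8 8 8 1

Derivation:
Drop 1: I rot2 at col 2 lands with bottom-row=0; cleared 0 line(s) (total 0); column heights now [0 0 1 1 1 1], max=1
Drop 2: J rot0 at col 2 lands with bottom-row=1; cleared 0 line(s) (total 0); column heights now [0 0 3 2 2 1], max=3
Drop 3: J rot2 at col 2 lands with bottom-row=2; cleared 0 line(s) (total 0); column heights now [0 0 4 4 4 1], max=4
Drop 4: T rot2 at col 1 lands with bottom-row=4; cleared 0 line(s) (total 0); column heights now [0 6 6 6 4 1], max=6
Drop 5: T rot2 at col 2 lands with bottom-row=6; cleared 0 line(s) (total 0); column heights now [0 6 8 8 8 1], max=8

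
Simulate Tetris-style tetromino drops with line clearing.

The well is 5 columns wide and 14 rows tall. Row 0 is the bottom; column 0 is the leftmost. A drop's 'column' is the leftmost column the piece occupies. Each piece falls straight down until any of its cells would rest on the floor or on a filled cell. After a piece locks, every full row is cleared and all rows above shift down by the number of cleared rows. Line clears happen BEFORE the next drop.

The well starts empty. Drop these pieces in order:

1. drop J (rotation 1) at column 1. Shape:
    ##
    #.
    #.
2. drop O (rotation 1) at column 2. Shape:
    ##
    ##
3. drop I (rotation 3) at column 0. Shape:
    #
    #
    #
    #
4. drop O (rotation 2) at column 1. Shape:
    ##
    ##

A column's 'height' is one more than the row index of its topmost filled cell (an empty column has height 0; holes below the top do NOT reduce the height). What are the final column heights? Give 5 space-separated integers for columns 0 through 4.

Drop 1: J rot1 at col 1 lands with bottom-row=0; cleared 0 line(s) (total 0); column heights now [0 3 3 0 0], max=3
Drop 2: O rot1 at col 2 lands with bottom-row=3; cleared 0 line(s) (total 0); column heights now [0 3 5 5 0], max=5
Drop 3: I rot3 at col 0 lands with bottom-row=0; cleared 0 line(s) (total 0); column heights now [4 3 5 5 0], max=5
Drop 4: O rot2 at col 1 lands with bottom-row=5; cleared 0 line(s) (total 0); column heights now [4 7 7 5 0], max=7

Answer: 4 7 7 5 0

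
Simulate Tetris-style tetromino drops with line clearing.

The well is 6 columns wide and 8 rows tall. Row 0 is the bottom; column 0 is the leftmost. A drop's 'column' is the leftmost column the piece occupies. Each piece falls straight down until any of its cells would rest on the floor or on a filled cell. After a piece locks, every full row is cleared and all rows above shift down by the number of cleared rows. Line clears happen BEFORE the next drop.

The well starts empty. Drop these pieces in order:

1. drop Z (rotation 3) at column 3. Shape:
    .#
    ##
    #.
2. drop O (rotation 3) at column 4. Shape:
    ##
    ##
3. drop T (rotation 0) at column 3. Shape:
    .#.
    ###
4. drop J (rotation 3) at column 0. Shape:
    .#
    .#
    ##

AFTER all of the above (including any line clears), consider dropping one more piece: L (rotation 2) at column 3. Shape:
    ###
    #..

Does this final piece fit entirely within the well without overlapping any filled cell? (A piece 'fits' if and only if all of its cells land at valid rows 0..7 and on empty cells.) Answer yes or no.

Drop 1: Z rot3 at col 3 lands with bottom-row=0; cleared 0 line(s) (total 0); column heights now [0 0 0 2 3 0], max=3
Drop 2: O rot3 at col 4 lands with bottom-row=3; cleared 0 line(s) (total 0); column heights now [0 0 0 2 5 5], max=5
Drop 3: T rot0 at col 3 lands with bottom-row=5; cleared 0 line(s) (total 0); column heights now [0 0 0 6 7 6], max=7
Drop 4: J rot3 at col 0 lands with bottom-row=0; cleared 0 line(s) (total 0); column heights now [1 3 0 6 7 6], max=7
Test piece L rot2 at col 3 (width 3): heights before test = [1 3 0 6 7 6]; fits = True

Answer: yes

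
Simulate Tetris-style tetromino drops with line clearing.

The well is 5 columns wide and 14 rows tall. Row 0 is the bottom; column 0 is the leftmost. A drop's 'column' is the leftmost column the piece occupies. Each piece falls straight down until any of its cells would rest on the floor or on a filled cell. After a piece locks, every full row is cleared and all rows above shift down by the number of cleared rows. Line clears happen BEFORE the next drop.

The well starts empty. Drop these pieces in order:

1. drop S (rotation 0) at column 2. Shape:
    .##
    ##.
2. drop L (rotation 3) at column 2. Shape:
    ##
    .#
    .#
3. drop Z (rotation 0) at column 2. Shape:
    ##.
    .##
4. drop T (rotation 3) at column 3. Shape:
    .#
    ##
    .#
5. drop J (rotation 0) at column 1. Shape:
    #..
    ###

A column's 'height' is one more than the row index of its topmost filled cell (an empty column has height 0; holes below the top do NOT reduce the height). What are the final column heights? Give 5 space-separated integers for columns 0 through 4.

Answer: 0 10 9 9 9

Derivation:
Drop 1: S rot0 at col 2 lands with bottom-row=0; cleared 0 line(s) (total 0); column heights now [0 0 1 2 2], max=2
Drop 2: L rot3 at col 2 lands with bottom-row=2; cleared 0 line(s) (total 0); column heights now [0 0 5 5 2], max=5
Drop 3: Z rot0 at col 2 lands with bottom-row=5; cleared 0 line(s) (total 0); column heights now [0 0 7 7 6], max=7
Drop 4: T rot3 at col 3 lands with bottom-row=6; cleared 0 line(s) (total 0); column heights now [0 0 7 8 9], max=9
Drop 5: J rot0 at col 1 lands with bottom-row=8; cleared 0 line(s) (total 0); column heights now [0 10 9 9 9], max=10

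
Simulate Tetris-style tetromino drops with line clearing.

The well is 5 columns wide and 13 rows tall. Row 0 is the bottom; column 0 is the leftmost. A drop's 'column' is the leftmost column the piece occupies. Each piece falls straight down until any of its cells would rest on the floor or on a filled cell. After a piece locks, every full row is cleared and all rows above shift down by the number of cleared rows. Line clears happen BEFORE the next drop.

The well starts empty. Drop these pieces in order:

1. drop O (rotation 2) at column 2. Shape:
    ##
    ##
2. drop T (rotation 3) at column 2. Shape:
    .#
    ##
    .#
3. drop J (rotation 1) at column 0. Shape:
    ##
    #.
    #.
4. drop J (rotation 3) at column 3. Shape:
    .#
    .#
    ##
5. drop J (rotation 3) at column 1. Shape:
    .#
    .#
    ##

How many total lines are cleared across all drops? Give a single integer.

Answer: 0

Derivation:
Drop 1: O rot2 at col 2 lands with bottom-row=0; cleared 0 line(s) (total 0); column heights now [0 0 2 2 0], max=2
Drop 2: T rot3 at col 2 lands with bottom-row=2; cleared 0 line(s) (total 0); column heights now [0 0 4 5 0], max=5
Drop 3: J rot1 at col 0 lands with bottom-row=0; cleared 0 line(s) (total 0); column heights now [3 3 4 5 0], max=5
Drop 4: J rot3 at col 3 lands with bottom-row=5; cleared 0 line(s) (total 0); column heights now [3 3 4 6 8], max=8
Drop 5: J rot3 at col 1 lands with bottom-row=4; cleared 0 line(s) (total 0); column heights now [3 5 7 6 8], max=8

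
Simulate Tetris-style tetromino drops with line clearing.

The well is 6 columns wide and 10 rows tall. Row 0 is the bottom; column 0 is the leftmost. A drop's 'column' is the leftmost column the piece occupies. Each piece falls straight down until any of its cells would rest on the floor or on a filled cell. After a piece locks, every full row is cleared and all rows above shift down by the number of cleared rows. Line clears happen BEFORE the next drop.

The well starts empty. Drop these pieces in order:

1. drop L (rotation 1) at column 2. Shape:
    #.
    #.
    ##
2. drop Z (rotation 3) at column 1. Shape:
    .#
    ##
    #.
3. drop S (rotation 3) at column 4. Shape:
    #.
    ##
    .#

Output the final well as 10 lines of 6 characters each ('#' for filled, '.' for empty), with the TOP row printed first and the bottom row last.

Drop 1: L rot1 at col 2 lands with bottom-row=0; cleared 0 line(s) (total 0); column heights now [0 0 3 1 0 0], max=3
Drop 2: Z rot3 at col 1 lands with bottom-row=2; cleared 0 line(s) (total 0); column heights now [0 4 5 1 0 0], max=5
Drop 3: S rot3 at col 4 lands with bottom-row=0; cleared 0 line(s) (total 0); column heights now [0 4 5 1 3 2], max=5

Answer: ......
......
......
......
......
..#...
.##...
.##.#.
..#.##
..##.#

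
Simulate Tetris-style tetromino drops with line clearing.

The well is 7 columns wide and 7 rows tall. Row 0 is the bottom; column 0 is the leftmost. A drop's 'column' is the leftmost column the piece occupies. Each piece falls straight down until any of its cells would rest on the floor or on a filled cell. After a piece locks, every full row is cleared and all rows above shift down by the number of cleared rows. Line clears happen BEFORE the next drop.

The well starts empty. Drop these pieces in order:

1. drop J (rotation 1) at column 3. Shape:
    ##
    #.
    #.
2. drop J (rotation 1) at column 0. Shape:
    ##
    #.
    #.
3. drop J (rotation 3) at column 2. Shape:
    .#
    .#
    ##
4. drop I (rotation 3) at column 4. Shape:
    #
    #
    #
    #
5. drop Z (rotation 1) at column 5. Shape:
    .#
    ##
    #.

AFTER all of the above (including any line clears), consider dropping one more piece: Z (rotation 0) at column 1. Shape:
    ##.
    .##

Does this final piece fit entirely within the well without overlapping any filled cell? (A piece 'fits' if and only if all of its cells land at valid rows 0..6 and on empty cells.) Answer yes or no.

Drop 1: J rot1 at col 3 lands with bottom-row=0; cleared 0 line(s) (total 0); column heights now [0 0 0 3 3 0 0], max=3
Drop 2: J rot1 at col 0 lands with bottom-row=0; cleared 0 line(s) (total 0); column heights now [3 3 0 3 3 0 0], max=3
Drop 3: J rot3 at col 2 lands with bottom-row=3; cleared 0 line(s) (total 0); column heights now [3 3 4 6 3 0 0], max=6
Drop 4: I rot3 at col 4 lands with bottom-row=3; cleared 0 line(s) (total 0); column heights now [3 3 4 6 7 0 0], max=7
Drop 5: Z rot1 at col 5 lands with bottom-row=0; cleared 0 line(s) (total 0); column heights now [3 3 4 6 7 2 3], max=7
Test piece Z rot0 at col 1 (width 3): heights before test = [3 3 4 6 7 2 3]; fits = False

Answer: no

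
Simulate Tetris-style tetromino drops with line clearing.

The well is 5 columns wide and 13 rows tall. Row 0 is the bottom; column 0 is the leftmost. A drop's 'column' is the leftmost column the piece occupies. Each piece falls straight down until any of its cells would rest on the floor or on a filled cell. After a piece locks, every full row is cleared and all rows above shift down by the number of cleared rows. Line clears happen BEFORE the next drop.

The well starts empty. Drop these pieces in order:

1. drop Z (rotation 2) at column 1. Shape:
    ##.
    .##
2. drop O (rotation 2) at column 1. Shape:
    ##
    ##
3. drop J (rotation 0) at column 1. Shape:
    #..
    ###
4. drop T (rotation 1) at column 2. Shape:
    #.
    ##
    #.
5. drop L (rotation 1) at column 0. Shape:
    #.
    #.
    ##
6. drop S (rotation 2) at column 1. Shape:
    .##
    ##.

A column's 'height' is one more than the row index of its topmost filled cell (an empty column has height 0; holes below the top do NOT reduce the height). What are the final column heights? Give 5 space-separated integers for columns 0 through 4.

Answer: 9 9 10 10 0

Derivation:
Drop 1: Z rot2 at col 1 lands with bottom-row=0; cleared 0 line(s) (total 0); column heights now [0 2 2 1 0], max=2
Drop 2: O rot2 at col 1 lands with bottom-row=2; cleared 0 line(s) (total 0); column heights now [0 4 4 1 0], max=4
Drop 3: J rot0 at col 1 lands with bottom-row=4; cleared 0 line(s) (total 0); column heights now [0 6 5 5 0], max=6
Drop 4: T rot1 at col 2 lands with bottom-row=5; cleared 0 line(s) (total 0); column heights now [0 6 8 7 0], max=8
Drop 5: L rot1 at col 0 lands with bottom-row=6; cleared 0 line(s) (total 0); column heights now [9 7 8 7 0], max=9
Drop 6: S rot2 at col 1 lands with bottom-row=8; cleared 0 line(s) (total 0); column heights now [9 9 10 10 0], max=10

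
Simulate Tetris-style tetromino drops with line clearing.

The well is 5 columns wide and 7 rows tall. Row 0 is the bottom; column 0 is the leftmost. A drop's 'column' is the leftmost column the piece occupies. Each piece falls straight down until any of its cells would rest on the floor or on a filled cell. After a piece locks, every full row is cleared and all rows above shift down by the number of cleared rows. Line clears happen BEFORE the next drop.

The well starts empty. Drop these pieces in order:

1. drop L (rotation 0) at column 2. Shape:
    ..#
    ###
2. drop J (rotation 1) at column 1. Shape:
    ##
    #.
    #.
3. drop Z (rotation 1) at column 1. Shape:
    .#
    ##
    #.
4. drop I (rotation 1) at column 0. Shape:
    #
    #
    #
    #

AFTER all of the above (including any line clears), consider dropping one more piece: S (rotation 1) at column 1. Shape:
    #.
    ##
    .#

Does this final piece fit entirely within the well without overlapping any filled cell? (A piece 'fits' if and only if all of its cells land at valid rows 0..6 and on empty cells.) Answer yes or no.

Answer: no

Derivation:
Drop 1: L rot0 at col 2 lands with bottom-row=0; cleared 0 line(s) (total 0); column heights now [0 0 1 1 2], max=2
Drop 2: J rot1 at col 1 lands with bottom-row=0; cleared 0 line(s) (total 0); column heights now [0 3 3 1 2], max=3
Drop 3: Z rot1 at col 1 lands with bottom-row=3; cleared 0 line(s) (total 0); column heights now [0 5 6 1 2], max=6
Drop 4: I rot1 at col 0 lands with bottom-row=0; cleared 1 line(s) (total 1); column heights now [3 4 5 0 1], max=5
Test piece S rot1 at col 1 (width 2): heights before test = [3 4 5 0 1]; fits = False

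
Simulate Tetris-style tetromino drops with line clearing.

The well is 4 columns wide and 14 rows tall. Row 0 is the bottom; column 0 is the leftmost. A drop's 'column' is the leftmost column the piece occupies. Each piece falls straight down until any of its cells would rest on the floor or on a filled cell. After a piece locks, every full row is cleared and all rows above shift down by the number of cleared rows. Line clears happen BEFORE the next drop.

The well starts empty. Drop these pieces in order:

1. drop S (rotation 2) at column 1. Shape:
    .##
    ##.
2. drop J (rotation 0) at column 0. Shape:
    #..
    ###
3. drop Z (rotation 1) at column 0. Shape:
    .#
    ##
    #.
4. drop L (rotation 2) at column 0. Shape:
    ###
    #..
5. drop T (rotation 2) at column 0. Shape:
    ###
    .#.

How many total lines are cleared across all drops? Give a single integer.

Drop 1: S rot2 at col 1 lands with bottom-row=0; cleared 0 line(s) (total 0); column heights now [0 1 2 2], max=2
Drop 2: J rot0 at col 0 lands with bottom-row=2; cleared 0 line(s) (total 0); column heights now [4 3 3 2], max=4
Drop 3: Z rot1 at col 0 lands with bottom-row=4; cleared 0 line(s) (total 0); column heights now [6 7 3 2], max=7
Drop 4: L rot2 at col 0 lands with bottom-row=6; cleared 0 line(s) (total 0); column heights now [8 8 8 2], max=8
Drop 5: T rot2 at col 0 lands with bottom-row=8; cleared 0 line(s) (total 0); column heights now [10 10 10 2], max=10

Answer: 0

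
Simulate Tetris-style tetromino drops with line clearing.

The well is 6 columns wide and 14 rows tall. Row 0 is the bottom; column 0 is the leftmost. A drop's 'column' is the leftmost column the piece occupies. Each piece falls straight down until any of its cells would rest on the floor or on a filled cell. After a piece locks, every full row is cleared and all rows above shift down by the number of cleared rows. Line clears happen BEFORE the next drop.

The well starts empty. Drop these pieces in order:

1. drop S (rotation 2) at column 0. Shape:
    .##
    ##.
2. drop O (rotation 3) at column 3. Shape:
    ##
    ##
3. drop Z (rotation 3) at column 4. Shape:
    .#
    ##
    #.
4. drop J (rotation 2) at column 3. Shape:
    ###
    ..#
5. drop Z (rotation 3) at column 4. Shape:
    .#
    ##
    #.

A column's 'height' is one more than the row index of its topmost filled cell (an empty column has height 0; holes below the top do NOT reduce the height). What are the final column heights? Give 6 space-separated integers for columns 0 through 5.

Drop 1: S rot2 at col 0 lands with bottom-row=0; cleared 0 line(s) (total 0); column heights now [1 2 2 0 0 0], max=2
Drop 2: O rot3 at col 3 lands with bottom-row=0; cleared 0 line(s) (total 0); column heights now [1 2 2 2 2 0], max=2
Drop 3: Z rot3 at col 4 lands with bottom-row=2; cleared 0 line(s) (total 0); column heights now [1 2 2 2 4 5], max=5
Drop 4: J rot2 at col 3 lands with bottom-row=5; cleared 0 line(s) (total 0); column heights now [1 2 2 7 7 7], max=7
Drop 5: Z rot3 at col 4 lands with bottom-row=7; cleared 0 line(s) (total 0); column heights now [1 2 2 7 9 10], max=10

Answer: 1 2 2 7 9 10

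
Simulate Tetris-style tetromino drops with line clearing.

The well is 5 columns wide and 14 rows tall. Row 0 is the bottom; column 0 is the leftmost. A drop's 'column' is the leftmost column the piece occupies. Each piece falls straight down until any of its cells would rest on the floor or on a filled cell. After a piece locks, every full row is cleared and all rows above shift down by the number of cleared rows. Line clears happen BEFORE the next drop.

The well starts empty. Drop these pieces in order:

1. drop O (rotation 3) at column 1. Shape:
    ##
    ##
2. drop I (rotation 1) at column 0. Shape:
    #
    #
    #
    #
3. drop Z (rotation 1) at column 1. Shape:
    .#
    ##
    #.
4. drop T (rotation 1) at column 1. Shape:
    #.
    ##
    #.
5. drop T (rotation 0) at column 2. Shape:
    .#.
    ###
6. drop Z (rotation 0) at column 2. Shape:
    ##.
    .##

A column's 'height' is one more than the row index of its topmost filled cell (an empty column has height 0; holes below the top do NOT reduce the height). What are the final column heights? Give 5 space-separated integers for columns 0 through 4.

Drop 1: O rot3 at col 1 lands with bottom-row=0; cleared 0 line(s) (total 0); column heights now [0 2 2 0 0], max=2
Drop 2: I rot1 at col 0 lands with bottom-row=0; cleared 0 line(s) (total 0); column heights now [4 2 2 0 0], max=4
Drop 3: Z rot1 at col 1 lands with bottom-row=2; cleared 0 line(s) (total 0); column heights now [4 4 5 0 0], max=5
Drop 4: T rot1 at col 1 lands with bottom-row=4; cleared 0 line(s) (total 0); column heights now [4 7 6 0 0], max=7
Drop 5: T rot0 at col 2 lands with bottom-row=6; cleared 0 line(s) (total 0); column heights now [4 7 7 8 7], max=8
Drop 6: Z rot0 at col 2 lands with bottom-row=8; cleared 0 line(s) (total 0); column heights now [4 7 10 10 9], max=10

Answer: 4 7 10 10 9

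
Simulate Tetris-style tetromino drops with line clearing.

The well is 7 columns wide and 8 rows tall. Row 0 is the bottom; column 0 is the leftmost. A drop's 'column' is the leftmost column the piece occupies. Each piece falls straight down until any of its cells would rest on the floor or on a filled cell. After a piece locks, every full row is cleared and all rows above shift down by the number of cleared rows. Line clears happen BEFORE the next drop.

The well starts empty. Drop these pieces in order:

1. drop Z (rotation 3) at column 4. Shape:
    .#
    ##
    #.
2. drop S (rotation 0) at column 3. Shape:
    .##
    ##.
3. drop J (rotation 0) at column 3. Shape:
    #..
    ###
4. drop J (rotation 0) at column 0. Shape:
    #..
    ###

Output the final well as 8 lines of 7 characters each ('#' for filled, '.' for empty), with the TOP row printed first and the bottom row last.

Answer: .......
.......
...#...
...###.
....##.
...###.
#...##.
###.#..

Derivation:
Drop 1: Z rot3 at col 4 lands with bottom-row=0; cleared 0 line(s) (total 0); column heights now [0 0 0 0 2 3 0], max=3
Drop 2: S rot0 at col 3 lands with bottom-row=2; cleared 0 line(s) (total 0); column heights now [0 0 0 3 4 4 0], max=4
Drop 3: J rot0 at col 3 lands with bottom-row=4; cleared 0 line(s) (total 0); column heights now [0 0 0 6 5 5 0], max=6
Drop 4: J rot0 at col 0 lands with bottom-row=0; cleared 0 line(s) (total 0); column heights now [2 1 1 6 5 5 0], max=6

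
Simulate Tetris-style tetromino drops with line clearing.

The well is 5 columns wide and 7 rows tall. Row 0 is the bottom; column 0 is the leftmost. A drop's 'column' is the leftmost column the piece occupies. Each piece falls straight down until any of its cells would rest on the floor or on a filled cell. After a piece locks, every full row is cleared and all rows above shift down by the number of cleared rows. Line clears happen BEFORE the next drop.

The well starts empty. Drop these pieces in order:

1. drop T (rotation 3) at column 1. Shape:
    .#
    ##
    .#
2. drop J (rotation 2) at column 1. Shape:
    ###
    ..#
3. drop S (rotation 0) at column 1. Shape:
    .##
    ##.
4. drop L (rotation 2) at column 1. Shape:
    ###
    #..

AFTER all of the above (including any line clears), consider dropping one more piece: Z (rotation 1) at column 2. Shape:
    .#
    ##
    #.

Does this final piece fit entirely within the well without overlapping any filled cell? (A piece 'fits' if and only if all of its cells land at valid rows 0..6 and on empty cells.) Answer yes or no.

Drop 1: T rot3 at col 1 lands with bottom-row=0; cleared 0 line(s) (total 0); column heights now [0 2 3 0 0], max=3
Drop 2: J rot2 at col 1 lands with bottom-row=2; cleared 0 line(s) (total 0); column heights now [0 4 4 4 0], max=4
Drop 3: S rot0 at col 1 lands with bottom-row=4; cleared 0 line(s) (total 0); column heights now [0 5 6 6 0], max=6
Drop 4: L rot2 at col 1 lands with bottom-row=5; cleared 0 line(s) (total 0); column heights now [0 7 7 7 0], max=7
Test piece Z rot1 at col 2 (width 2): heights before test = [0 7 7 7 0]; fits = False

Answer: no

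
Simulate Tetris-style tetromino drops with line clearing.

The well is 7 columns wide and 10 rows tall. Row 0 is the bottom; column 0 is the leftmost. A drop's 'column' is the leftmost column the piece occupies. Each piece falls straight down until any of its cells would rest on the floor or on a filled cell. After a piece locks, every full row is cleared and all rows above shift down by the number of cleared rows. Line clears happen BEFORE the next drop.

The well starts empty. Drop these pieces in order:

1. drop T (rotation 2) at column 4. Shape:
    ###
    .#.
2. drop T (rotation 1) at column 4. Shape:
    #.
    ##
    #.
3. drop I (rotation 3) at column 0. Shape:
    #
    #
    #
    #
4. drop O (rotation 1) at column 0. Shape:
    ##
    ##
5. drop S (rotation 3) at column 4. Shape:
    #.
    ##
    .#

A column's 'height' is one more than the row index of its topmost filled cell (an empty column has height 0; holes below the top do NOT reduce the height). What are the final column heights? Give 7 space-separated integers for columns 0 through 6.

Drop 1: T rot2 at col 4 lands with bottom-row=0; cleared 0 line(s) (total 0); column heights now [0 0 0 0 2 2 2], max=2
Drop 2: T rot1 at col 4 lands with bottom-row=2; cleared 0 line(s) (total 0); column heights now [0 0 0 0 5 4 2], max=5
Drop 3: I rot3 at col 0 lands with bottom-row=0; cleared 0 line(s) (total 0); column heights now [4 0 0 0 5 4 2], max=5
Drop 4: O rot1 at col 0 lands with bottom-row=4; cleared 0 line(s) (total 0); column heights now [6 6 0 0 5 4 2], max=6
Drop 5: S rot3 at col 4 lands with bottom-row=4; cleared 0 line(s) (total 0); column heights now [6 6 0 0 7 6 2], max=7

Answer: 6 6 0 0 7 6 2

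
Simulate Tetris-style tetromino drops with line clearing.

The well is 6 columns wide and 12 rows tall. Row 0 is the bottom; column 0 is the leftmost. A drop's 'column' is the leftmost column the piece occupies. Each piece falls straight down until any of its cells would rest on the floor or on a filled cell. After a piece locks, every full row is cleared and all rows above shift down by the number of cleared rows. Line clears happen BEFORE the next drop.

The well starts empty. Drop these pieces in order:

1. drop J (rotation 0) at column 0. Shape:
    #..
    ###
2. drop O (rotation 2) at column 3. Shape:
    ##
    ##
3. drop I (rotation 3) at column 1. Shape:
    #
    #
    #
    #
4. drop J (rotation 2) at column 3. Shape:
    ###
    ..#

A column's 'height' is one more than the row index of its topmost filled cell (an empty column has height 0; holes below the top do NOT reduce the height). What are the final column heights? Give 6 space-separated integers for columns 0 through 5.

Drop 1: J rot0 at col 0 lands with bottom-row=0; cleared 0 line(s) (total 0); column heights now [2 1 1 0 0 0], max=2
Drop 2: O rot2 at col 3 lands with bottom-row=0; cleared 0 line(s) (total 0); column heights now [2 1 1 2 2 0], max=2
Drop 3: I rot3 at col 1 lands with bottom-row=1; cleared 0 line(s) (total 0); column heights now [2 5 1 2 2 0], max=5
Drop 4: J rot2 at col 3 lands with bottom-row=1; cleared 0 line(s) (total 0); column heights now [2 5 1 3 3 3], max=5

Answer: 2 5 1 3 3 3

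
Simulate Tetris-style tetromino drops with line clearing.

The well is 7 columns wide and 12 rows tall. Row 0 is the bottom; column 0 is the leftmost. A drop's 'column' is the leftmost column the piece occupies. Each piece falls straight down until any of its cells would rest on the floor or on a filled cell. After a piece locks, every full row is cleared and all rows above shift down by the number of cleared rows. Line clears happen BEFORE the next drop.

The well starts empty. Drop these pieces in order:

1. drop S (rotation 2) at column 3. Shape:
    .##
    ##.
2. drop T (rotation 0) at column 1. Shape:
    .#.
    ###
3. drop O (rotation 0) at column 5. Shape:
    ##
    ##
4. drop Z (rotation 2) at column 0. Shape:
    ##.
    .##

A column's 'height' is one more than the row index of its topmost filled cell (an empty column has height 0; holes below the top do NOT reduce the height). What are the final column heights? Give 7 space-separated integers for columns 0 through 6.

Answer: 5 5 4 2 2 4 4

Derivation:
Drop 1: S rot2 at col 3 lands with bottom-row=0; cleared 0 line(s) (total 0); column heights now [0 0 0 1 2 2 0], max=2
Drop 2: T rot0 at col 1 lands with bottom-row=1; cleared 0 line(s) (total 0); column heights now [0 2 3 2 2 2 0], max=3
Drop 3: O rot0 at col 5 lands with bottom-row=2; cleared 0 line(s) (total 0); column heights now [0 2 3 2 2 4 4], max=4
Drop 4: Z rot2 at col 0 lands with bottom-row=3; cleared 0 line(s) (total 0); column heights now [5 5 4 2 2 4 4], max=5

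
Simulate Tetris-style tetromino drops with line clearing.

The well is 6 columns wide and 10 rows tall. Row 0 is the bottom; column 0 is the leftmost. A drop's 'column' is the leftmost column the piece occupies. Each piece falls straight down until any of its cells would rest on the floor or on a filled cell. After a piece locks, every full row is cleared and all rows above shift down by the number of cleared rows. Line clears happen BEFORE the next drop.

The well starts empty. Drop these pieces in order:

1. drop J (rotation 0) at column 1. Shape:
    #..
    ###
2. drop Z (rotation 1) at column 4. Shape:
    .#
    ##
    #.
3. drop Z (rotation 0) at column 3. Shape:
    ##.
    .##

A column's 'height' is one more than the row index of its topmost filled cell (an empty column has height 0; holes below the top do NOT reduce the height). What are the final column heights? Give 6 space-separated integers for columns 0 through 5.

Answer: 0 2 1 5 5 4

Derivation:
Drop 1: J rot0 at col 1 lands with bottom-row=0; cleared 0 line(s) (total 0); column heights now [0 2 1 1 0 0], max=2
Drop 2: Z rot1 at col 4 lands with bottom-row=0; cleared 0 line(s) (total 0); column heights now [0 2 1 1 2 3], max=3
Drop 3: Z rot0 at col 3 lands with bottom-row=3; cleared 0 line(s) (total 0); column heights now [0 2 1 5 5 4], max=5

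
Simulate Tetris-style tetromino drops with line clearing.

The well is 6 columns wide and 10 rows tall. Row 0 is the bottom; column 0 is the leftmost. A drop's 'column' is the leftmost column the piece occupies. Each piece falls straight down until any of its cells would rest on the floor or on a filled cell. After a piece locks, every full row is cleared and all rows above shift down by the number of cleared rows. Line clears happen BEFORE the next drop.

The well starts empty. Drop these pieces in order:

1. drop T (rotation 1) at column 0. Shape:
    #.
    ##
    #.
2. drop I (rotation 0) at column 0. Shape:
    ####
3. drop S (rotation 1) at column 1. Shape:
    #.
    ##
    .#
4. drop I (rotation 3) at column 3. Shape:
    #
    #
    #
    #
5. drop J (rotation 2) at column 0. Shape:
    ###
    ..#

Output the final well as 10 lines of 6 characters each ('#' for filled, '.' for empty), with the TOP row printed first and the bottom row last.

Answer: ......
......
####..
.###..
.###..
..##..
####..
#.....
##....
#.....

Derivation:
Drop 1: T rot1 at col 0 lands with bottom-row=0; cleared 0 line(s) (total 0); column heights now [3 2 0 0 0 0], max=3
Drop 2: I rot0 at col 0 lands with bottom-row=3; cleared 0 line(s) (total 0); column heights now [4 4 4 4 0 0], max=4
Drop 3: S rot1 at col 1 lands with bottom-row=4; cleared 0 line(s) (total 0); column heights now [4 7 6 4 0 0], max=7
Drop 4: I rot3 at col 3 lands with bottom-row=4; cleared 0 line(s) (total 0); column heights now [4 7 6 8 0 0], max=8
Drop 5: J rot2 at col 0 lands with bottom-row=6; cleared 0 line(s) (total 0); column heights now [8 8 8 8 0 0], max=8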